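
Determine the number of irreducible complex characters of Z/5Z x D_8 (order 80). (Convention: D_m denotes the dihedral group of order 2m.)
35

Solution. The number of irreducible complex representations of a finite group equals its number of conjugacy classes. For a direct product, #classes(G x H) = #classes(G) * #classes(H). Z/5Z has 5 classes (abelian), D_8 has 7 classes, so 5 * 7 = 35, so Z/5Z x D_8 (order 80) has exactly 35 irreducible complex representations.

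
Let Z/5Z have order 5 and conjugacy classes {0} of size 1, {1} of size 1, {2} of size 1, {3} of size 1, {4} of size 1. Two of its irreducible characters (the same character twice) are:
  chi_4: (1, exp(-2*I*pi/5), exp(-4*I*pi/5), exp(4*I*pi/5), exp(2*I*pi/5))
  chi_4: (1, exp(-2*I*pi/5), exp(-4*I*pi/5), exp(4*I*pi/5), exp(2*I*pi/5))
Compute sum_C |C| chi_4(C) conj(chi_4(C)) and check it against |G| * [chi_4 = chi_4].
Sum = 5 = |G| = 5; so <chi_4, chi_4> = 1 (norm-1 confirms irreducibility).

Compute term by term over conjugacy classes (|C| * chi_4(C) * conj(chi_4(C))):
  1*(1)*conj(1) + 1*(exp(-2*I*pi/5))*conj(exp(-2*I*pi/5)) + 1*(exp(-4*I*pi/5))*conj(exp(-4*I*pi/5)) + 1*(exp(4*I*pi/5))*conj(exp(4*I*pi/5)) + 1*(exp(2*I*pi/5))*conj(exp(2*I*pi/5))
  = (1) + (1) + (1) + (1) + (1)
  = 5.
(Exp terms are combined using exp(i*s)*conj(exp(i*t)) = exp(i*(s-t)), and sums of them are collapsed using the identity that for every m > 1 the m distinct m-th roots of unity sum to 0, e.g. 1 + exp(2*I*pi/3) + exp(-2*I*pi/3) = 0.)
Dividing by |G| = 5 gives 5/5 = 1, matching the row-orthogonality relation <chi_4, chi_4> = [chi_4 = chi_4].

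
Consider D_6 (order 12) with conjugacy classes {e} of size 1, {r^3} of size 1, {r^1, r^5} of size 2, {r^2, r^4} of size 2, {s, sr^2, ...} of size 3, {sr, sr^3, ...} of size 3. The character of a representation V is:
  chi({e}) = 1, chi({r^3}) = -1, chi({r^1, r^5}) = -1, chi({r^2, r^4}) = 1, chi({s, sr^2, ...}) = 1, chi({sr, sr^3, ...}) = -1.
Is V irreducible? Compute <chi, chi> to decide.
Irreducible: <chi, chi> = 1.

Why: <chi, chi> = (1/|G|) sum_C |C| * |chi(C)|^2 = (1/12)[1*|1|^2 + 1*|-1|^2 + 2*|-1|^2 + 2*|1|^2 + 3*|1|^2 + 3*|-1|^2]
  = (1/12)[(1) + (1) + (2) + (2) + (3) + (3)] = 12/12 = 1.
A character is irreducible iff <chi, chi> = 1, so this representation is irreducible.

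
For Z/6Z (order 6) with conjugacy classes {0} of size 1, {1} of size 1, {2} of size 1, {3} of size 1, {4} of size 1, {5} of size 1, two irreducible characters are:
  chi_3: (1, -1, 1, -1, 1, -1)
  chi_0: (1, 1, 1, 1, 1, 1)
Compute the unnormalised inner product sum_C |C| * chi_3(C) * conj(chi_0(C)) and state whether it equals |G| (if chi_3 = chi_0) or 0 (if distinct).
Sum = 0; so <chi_3, chi_0> = 0 (distinct irreducibles are orthogonal).

Derivation: Compute term by term over conjugacy classes (|C| * chi_3(C) * conj(chi_0(C))):
  1*(1)*conj(1) + 1*(-1)*conj(1) + 1*(1)*conj(1) + 1*(-1)*conj(1) + 1*(1)*conj(1) + 1*(-1)*conj(1)
  = (1) + (-1) + (1) + (-1) + (1) + (-1)
  = 0.
(Exp terms are combined using exp(i*s)*conj(exp(i*t)) = exp(i*(s-t)), and sums of them are collapsed using the identity that for every m > 1 the m distinct m-th roots of unity sum to 0, e.g. 1 + exp(2*I*pi/3) + exp(-2*I*pi/3) = 0.)
Dividing by |G| = 6 gives 0/6 = 0, matching the row-orthogonality relation <chi_3, chi_0> = [chi_3 = chi_0].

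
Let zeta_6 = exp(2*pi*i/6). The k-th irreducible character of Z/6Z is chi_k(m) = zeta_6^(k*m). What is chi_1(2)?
chi_1(2) = zeta_6^2 = exp(2*I*pi/3)

Working: chi_1(2) = zeta_6^(1*2) = zeta_6^2. Since zeta_6^6 = 1, this equals zeta_6^2 = exp(2*pi*i*2/6) = exp(2*I*pi/3).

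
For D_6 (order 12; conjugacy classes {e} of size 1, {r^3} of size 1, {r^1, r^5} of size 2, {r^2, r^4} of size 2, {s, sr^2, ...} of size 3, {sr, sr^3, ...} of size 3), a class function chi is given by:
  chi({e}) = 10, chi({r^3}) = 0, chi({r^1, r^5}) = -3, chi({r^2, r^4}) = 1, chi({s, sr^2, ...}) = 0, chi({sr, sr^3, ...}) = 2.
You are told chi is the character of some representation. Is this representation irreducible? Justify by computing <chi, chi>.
Not irreducible (reducible): <chi, chi> = 11 > 1.

Details: <chi, chi> = (1/|G|) sum_C |C| * |chi(C)|^2 = (1/12)[1*|10|^2 + 1*|0|^2 + 2*|-3|^2 + 2*|1|^2 + 3*|0|^2 + 3*|2|^2]
  = (1/12)[(100) + (0) + (18) + (2) + (0) + (12)] = 132/12 = 11.
A character is irreducible iff <chi, chi> = 1, so this representation is reducible.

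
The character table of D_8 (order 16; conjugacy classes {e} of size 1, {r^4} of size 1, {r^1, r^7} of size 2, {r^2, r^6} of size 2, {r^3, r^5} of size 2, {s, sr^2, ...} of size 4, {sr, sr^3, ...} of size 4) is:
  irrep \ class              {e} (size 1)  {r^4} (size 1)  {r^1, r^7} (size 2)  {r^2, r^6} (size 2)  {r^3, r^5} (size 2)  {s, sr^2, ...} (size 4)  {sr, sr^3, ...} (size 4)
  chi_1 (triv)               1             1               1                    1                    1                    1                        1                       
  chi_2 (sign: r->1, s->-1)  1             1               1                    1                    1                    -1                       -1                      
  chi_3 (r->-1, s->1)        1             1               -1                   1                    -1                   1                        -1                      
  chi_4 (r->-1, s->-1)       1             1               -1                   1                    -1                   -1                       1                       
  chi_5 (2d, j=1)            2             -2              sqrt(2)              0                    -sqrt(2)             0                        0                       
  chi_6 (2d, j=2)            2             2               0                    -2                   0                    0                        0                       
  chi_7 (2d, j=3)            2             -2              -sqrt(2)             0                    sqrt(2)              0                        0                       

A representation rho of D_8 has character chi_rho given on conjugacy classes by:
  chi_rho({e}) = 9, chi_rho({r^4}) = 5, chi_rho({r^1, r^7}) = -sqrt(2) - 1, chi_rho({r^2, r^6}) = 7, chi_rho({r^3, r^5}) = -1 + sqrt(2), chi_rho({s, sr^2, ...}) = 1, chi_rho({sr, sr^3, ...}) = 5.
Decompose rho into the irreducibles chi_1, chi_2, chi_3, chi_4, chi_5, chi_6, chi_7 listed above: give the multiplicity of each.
Multiplicities: chi_1: 3, chi_2: 0, chi_3: 1, chi_4: 3, chi_5: 0, chi_6: 0, chi_7: 1.

Reasoning: Use <chi_rho, chi> = (1/|G|) sum_C |C| * chi_rho(C) * conj(chi(C)) with |G| = 16 for each irreducible chi in the table:
  <chi_rho, chi_1> = (1/16)[1*(9)*conj(1) + 1*(5)*conj(1) + 2*(-sqrt(2) - 1)*conj(1) + 2*(7)*conj(1) + 2*(-1 + sqrt(2))*conj(1) + 4*(1)*conj(1) + 4*(5)*conj(1)]
      = (1/16)[(9) + (5) + (-2*sqrt(2) - 2) + (14) + (-2 + 2*sqrt(2)) + (4) + (20)] = 48/16 = 3
  <chi_rho, chi_2> = (1/16)[1*(9)*conj(1) + 1*(5)*conj(1) + 2*(-sqrt(2) - 1)*conj(1) + 2*(7)*conj(1) + 2*(-1 + sqrt(2))*conj(1) + 4*(1)*conj(-1) + 4*(5)*conj(-1)]
      = (1/16)[(9) + (5) + (-2*sqrt(2) - 2) + (14) + (-2 + 2*sqrt(2)) + (-4) + (-20)] = 0/16 = 0
  <chi_rho, chi_3> = (1/16)[1*(9)*conj(1) + 1*(5)*conj(1) + 2*(-sqrt(2) - 1)*conj(-1) + 2*(7)*conj(1) + 2*(-1 + sqrt(2))*conj(-1) + 4*(1)*conj(1) + 4*(5)*conj(-1)]
      = (1/16)[(9) + (5) + (2 + 2*sqrt(2)) + (14) + (2 - 2*sqrt(2)) + (4) + (-20)] = 16/16 = 1
  <chi_rho, chi_4> = (1/16)[1*(9)*conj(1) + 1*(5)*conj(1) + 2*(-sqrt(2) - 1)*conj(-1) + 2*(7)*conj(1) + 2*(-1 + sqrt(2))*conj(-1) + 4*(1)*conj(-1) + 4*(5)*conj(1)]
      = (1/16)[(9) + (5) + (2 + 2*sqrt(2)) + (14) + (2 - 2*sqrt(2)) + (-4) + (20)] = 48/16 = 3
  <chi_rho, chi_5> = (1/16)[1*(9)*conj(2) + 1*(5)*conj(-2) + 2*(-sqrt(2) - 1)*conj(sqrt(2)) + 2*(7)*conj(0) + 2*(-1 + sqrt(2))*conj(-sqrt(2)) + 4*(1)*conj(0) + 4*(5)*conj(0)]
      = (1/16)[(18) + (-10) + (-4 - 2*sqrt(2)) + (0) + (-4 + 2*sqrt(2)) + (0) + (0)] = 0/16 = 0
  <chi_rho, chi_6> = (1/16)[1*(9)*conj(2) + 1*(5)*conj(2) + 2*(-sqrt(2) - 1)*conj(0) + 2*(7)*conj(-2) + 2*(-1 + sqrt(2))*conj(0) + 4*(1)*conj(0) + 4*(5)*conj(0)]
      = (1/16)[(18) + (10) + (0) + (-28) + (0) + (0) + (0)] = 0/16 = 0
  <chi_rho, chi_7> = (1/16)[1*(9)*conj(2) + 1*(5)*conj(-2) + 2*(-sqrt(2) - 1)*conj(-sqrt(2)) + 2*(7)*conj(0) + 2*(-1 + sqrt(2))*conj(sqrt(2)) + 4*(1)*conj(0) + 4*(5)*conj(0)]
      = (1/16)[(18) + (-10) + (2*sqrt(2) + 4) + (0) + (4 - 2*sqrt(2)) + (0) + (0)] = 16/16 = 1
Dimension check: dim(rho) = sum (mult * dim) = 3*1 + 0*1 + 1*1 + 3*1 + 0*2 + 0*2 + 1*2 = 9 = chi_rho(e) = 9.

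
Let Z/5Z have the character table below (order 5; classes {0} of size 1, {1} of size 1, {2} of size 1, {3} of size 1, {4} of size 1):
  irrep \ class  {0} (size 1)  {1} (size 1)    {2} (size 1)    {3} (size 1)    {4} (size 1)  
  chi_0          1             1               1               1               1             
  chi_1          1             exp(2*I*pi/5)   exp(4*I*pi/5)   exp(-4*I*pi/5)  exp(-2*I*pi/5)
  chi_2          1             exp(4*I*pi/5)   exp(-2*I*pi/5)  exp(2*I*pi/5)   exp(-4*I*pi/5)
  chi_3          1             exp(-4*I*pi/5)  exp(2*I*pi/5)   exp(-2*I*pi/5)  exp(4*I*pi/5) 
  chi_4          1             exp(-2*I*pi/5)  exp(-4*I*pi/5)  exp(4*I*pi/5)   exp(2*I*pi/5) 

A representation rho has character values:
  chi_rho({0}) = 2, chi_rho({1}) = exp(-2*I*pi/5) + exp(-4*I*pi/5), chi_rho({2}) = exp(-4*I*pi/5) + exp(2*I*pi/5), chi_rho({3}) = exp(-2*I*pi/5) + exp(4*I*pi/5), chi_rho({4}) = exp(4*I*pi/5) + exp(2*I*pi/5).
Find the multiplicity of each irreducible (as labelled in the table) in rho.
Multiplicities: chi_0: 0, chi_1: 0, chi_2: 0, chi_3: 1, chi_4: 1.

Working: Use <chi_rho, chi> = (1/|G|) sum_C |C| * chi_rho(C) * conj(chi(C)) with |G| = 5 for each irreducible chi in the table:
  <chi_rho, chi_0> = (1/5)[1*(2)*conj(1) + 1*(exp(-2*I*pi/5) + exp(-4*I*pi/5))*conj(1) + 1*(exp(-4*I*pi/5) + exp(2*I*pi/5))*conj(1) + 1*(exp(-2*I*pi/5) + exp(4*I*pi/5))*conj(1) + 1*(exp(4*I*pi/5) + exp(2*I*pi/5))*conj(1)]
      = (1/5)[(2) + (exp(-2*I*pi/5) + exp(-4*I*pi/5)) + (exp(-4*I*pi/5) + exp(2*I*pi/5)) + (exp(-2*I*pi/5) + exp(4*I*pi/5)) + (exp(4*I*pi/5) + exp(2*I*pi/5))] = 0/5 = 0
  <chi_rho, chi_1> = (1/5)[1*(2)*conj(1) + 1*(exp(-2*I*pi/5) + exp(-4*I*pi/5))*conj(exp(2*I*pi/5)) + 1*(exp(-4*I*pi/5) + exp(2*I*pi/5))*conj(exp(4*I*pi/5)) + 1*(exp(-2*I*pi/5) + exp(4*I*pi/5))*conj(exp(-4*I*pi/5)) + 1*(exp(4*I*pi/5) + exp(2*I*pi/5))*conj(exp(-2*I*pi/5))]
      = (1/5)[(2) + (exp(-4*I*pi/5) + exp(4*I*pi/5)) + (exp(-2*I*pi/5) + exp(2*I*pi/5)) + (exp(-2*I*pi/5) + exp(2*I*pi/5)) + (exp(-4*I*pi/5) + exp(4*I*pi/5))] = 0/5 = 0
  <chi_rho, chi_2> = (1/5)[1*(2)*conj(1) + 1*(exp(-2*I*pi/5) + exp(-4*I*pi/5))*conj(exp(4*I*pi/5)) + 1*(exp(-4*I*pi/5) + exp(2*I*pi/5))*conj(exp(-2*I*pi/5)) + 1*(exp(-2*I*pi/5) + exp(4*I*pi/5))*conj(exp(2*I*pi/5)) + 1*(exp(4*I*pi/5) + exp(2*I*pi/5))*conj(exp(-4*I*pi/5))]
      = (1/5)[(2) + (exp(4*I*pi/5) + exp(2*I*pi/5)) + (exp(-2*I*pi/5) + exp(4*I*pi/5)) + (exp(-4*I*pi/5) + exp(2*I*pi/5)) + (exp(-2*I*pi/5) + exp(-4*I*pi/5))] = 0/5 = 0
  <chi_rho, chi_3> = (1/5)[1*(2)*conj(1) + 1*(exp(-2*I*pi/5) + exp(-4*I*pi/5))*conj(exp(-4*I*pi/5)) + 1*(exp(-4*I*pi/5) + exp(2*I*pi/5))*conj(exp(2*I*pi/5)) + 1*(exp(-2*I*pi/5) + exp(4*I*pi/5))*conj(exp(-2*I*pi/5)) + 1*(exp(4*I*pi/5) + exp(2*I*pi/5))*conj(exp(4*I*pi/5))]
      = (1/5)[(2) + (1 + exp(2*I*pi/5)) + (1 + exp(4*I*pi/5)) + (1 + exp(-4*I*pi/5)) + (1 + exp(-2*I*pi/5))] = 5/5 = 1
  <chi_rho, chi_4> = (1/5)[1*(2)*conj(1) + 1*(exp(-2*I*pi/5) + exp(-4*I*pi/5))*conj(exp(-2*I*pi/5)) + 1*(exp(-4*I*pi/5) + exp(2*I*pi/5))*conj(exp(-4*I*pi/5)) + 1*(exp(-2*I*pi/5) + exp(4*I*pi/5))*conj(exp(4*I*pi/5)) + 1*(exp(4*I*pi/5) + exp(2*I*pi/5))*conj(exp(2*I*pi/5))]
      = (1/5)[(2) + (1 + exp(-2*I*pi/5)) + (1 + exp(-4*I*pi/5)) + (1 + exp(4*I*pi/5)) + (1 + exp(2*I*pi/5))] = 5/5 = 1
(Exp terms are combined using exp(i*s)*conj(exp(i*t)) = exp(i*(s-t)), and sums of them are collapsed using the identity that for every m > 1 the m distinct m-th roots of unity sum to 0, e.g. 1 + exp(2*I*pi/3) + exp(-2*I*pi/3) = 0.)
Dimension check: dim(rho) = sum (mult * dim) = 0*1 + 0*1 + 0*1 + 1*1 + 1*1 = 2 = chi_rho(e) = 2.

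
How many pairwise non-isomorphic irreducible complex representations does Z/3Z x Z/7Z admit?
21

Working: The number of irreducible complex representations of a finite group equals its number of conjugacy classes. Z/3Z x Z/7Z is abelian of order 21, so every element is its own conjugacy class: 21 classes, so Z/3Z x Z/7Z (order 21) has exactly 21 irreducible complex representations.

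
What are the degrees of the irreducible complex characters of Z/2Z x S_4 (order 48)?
Dimensions: 1, 1, 1, 1, 2, 2, 3, 3, 3, 3

Working: There are 10 irreducibles (= number of conjugacy classes). Their dimensions d_i satisfy sum d_i^2 = |G| = 48: 1 + 1 + 1 + 1 + 4 + 4 + 9 + 9 + 9 + 9 = 48. (For the product with Z/2Z: each of the 2 1-dim characters of Z/2Z tensors with each irrep of S_4, giving 2 copies of each S_4-dimension.)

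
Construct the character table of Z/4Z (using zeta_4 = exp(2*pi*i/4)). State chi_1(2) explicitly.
Character table of Z/4Z (irreps indexed chi_0,...,chi_3 with chi_k(m) = zeta_4^(k*m), zeta_4 = exp(2*pi*i/4)):
  irrep \ class  {0} (size 1)  {1} (size 1)  {2} (size 1)  {3} (size 1)
  chi_0          1             1             1             1           
  chi_1          1             I             -1            -I          
  chi_2          1             -1            1             -1          
  chi_3          1             -I            -1            I           

Spot check: chi_1(2) = zeta_4^(1*2) = zeta_4^2 = -1.

Details: Z/4Z is abelian, so all 4 irreducible complex representations are 1-dimensional. They are given by chi_k(m) = zeta_4^(k*m) for k = 0,...,3. Row orthogonality: sum_m chi_k(m) conj(chi_l(m)) = 4 * [k = l].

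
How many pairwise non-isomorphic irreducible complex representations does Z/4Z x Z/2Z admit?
8

Details: The number of irreducible complex representations of a finite group equals its number of conjugacy classes. Z/4Z x Z/2Z is abelian of order 8, so every element is its own conjugacy class: 8 classes, so Z/4Z x Z/2Z (order 8) has exactly 8 irreducible complex representations.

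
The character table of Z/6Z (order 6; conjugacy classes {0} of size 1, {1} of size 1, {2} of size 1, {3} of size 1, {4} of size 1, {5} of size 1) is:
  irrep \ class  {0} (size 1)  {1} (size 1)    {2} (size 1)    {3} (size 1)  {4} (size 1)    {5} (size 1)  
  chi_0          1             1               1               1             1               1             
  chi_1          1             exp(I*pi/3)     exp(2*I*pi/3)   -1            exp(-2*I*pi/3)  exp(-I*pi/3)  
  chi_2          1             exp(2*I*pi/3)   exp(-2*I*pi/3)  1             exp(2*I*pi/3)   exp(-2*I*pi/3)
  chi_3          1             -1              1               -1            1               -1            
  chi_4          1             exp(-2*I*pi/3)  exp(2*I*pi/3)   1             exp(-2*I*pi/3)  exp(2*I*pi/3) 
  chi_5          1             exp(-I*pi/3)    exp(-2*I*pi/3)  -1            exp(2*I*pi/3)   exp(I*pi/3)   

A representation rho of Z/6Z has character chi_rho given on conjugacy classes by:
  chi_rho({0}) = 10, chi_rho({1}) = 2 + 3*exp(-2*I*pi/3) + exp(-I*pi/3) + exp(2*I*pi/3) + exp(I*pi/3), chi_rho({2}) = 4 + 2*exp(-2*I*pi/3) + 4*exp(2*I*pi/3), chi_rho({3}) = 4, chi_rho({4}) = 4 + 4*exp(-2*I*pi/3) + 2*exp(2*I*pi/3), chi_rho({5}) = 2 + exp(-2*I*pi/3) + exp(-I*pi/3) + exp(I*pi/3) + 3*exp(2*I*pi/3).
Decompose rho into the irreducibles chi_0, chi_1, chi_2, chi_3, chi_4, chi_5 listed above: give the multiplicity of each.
Multiplicities: chi_0: 3, chi_1: 1, chi_2: 1, chi_3: 1, chi_4: 3, chi_5: 1.

Derivation: Use <chi_rho, chi> = (1/|G|) sum_C |C| * chi_rho(C) * conj(chi(C)) with |G| = 6 for each irreducible chi in the table:
  <chi_rho, chi_0> = (1/6)[1*(10)*conj(1) + 1*(2 + 3*exp(-2*I*pi/3) + exp(-I*pi/3) + exp(2*I*pi/3) + exp(I*pi/3))*conj(1) + 1*(4 + 2*exp(-2*I*pi/3) + 4*exp(2*I*pi/3))*conj(1) + 1*(4)*conj(1) + 1*(4 + 4*exp(-2*I*pi/3) + 2*exp(2*I*pi/3))*conj(1) + 1*(2 + exp(-2*I*pi/3) + exp(-I*pi/3) + exp(I*pi/3) + 3*exp(2*I*pi/3))*conj(1)]
      = (1/6)[(10) + (2 + 3*exp(-2*I*pi/3) + exp(-I*pi/3) + exp(2*I*pi/3) + exp(I*pi/3)) + (4 + 2*exp(-2*I*pi/3) + 4*exp(2*I*pi/3)) + (4) + (4 + 4*exp(-2*I*pi/3) + 2*exp(2*I*pi/3)) + (2 + exp(-2*I*pi/3) + exp(-I*pi/3) + exp(I*pi/3) + 3*exp(2*I*pi/3))] = 18/6 = 3
  <chi_rho, chi_1> = (1/6)[1*(10)*conj(1) + 1*(2 + 3*exp(-2*I*pi/3) + exp(-I*pi/3) + exp(2*I*pi/3) + exp(I*pi/3))*conj(exp(I*pi/3)) + 1*(4 + 2*exp(-2*I*pi/3) + 4*exp(2*I*pi/3))*conj(exp(2*I*pi/3)) + 1*(4)*conj(-1) + 1*(4 + 4*exp(-2*I*pi/3) + 2*exp(2*I*pi/3))*conj(exp(-2*I*pi/3)) + 1*(2 + exp(-2*I*pi/3) + exp(-I*pi/3) + exp(I*pi/3) + 3*exp(2*I*pi/3))*conj(exp(-I*pi/3))]
      = (1/6)[(10) + (-2 + 2*exp(-I*pi/3) + exp(-2*I*pi/3) + exp(I*pi/3)) + (4 + 4*exp(-2*I*pi/3) + 2*exp(2*I*pi/3)) + (-4) + (4 + 2*exp(-2*I*pi/3) + 4*exp(2*I*pi/3)) + (-2 + exp(-I*pi/3) + exp(2*I*pi/3) + 2*exp(I*pi/3))] = 6/6 = 1
  <chi_rho, chi_2> = (1/6)[1*(10)*conj(1) + 1*(2 + 3*exp(-2*I*pi/3) + exp(-I*pi/3) + exp(2*I*pi/3) + exp(I*pi/3))*conj(exp(2*I*pi/3)) + 1*(4 + 2*exp(-2*I*pi/3) + 4*exp(2*I*pi/3))*conj(exp(-2*I*pi/3)) + 1*(4)*conj(1) + 1*(4 + 4*exp(-2*I*pi/3) + 2*exp(2*I*pi/3))*conj(exp(2*I*pi/3)) + 1*(2 + exp(-2*I*pi/3) + exp(-I*pi/3) + exp(I*pi/3) + 3*exp(2*I*pi/3))*conj(exp(-2*I*pi/3))]
      = (1/6)[(10) + (-2) + (-2) + (4) + (-2) + (-2)] = 6/6 = 1
  <chi_rho, chi_3> = (1/6)[1*(10)*conj(1) + 1*(2 + 3*exp(-2*I*pi/3) + exp(-I*pi/3) + exp(2*I*pi/3) + exp(I*pi/3))*conj(-1) + 1*(4 + 2*exp(-2*I*pi/3) + 4*exp(2*I*pi/3))*conj(1) + 1*(4)*conj(-1) + 1*(4 + 4*exp(-2*I*pi/3) + 2*exp(2*I*pi/3))*conj(1) + 1*(2 + exp(-2*I*pi/3) + exp(-I*pi/3) + exp(I*pi/3) + 3*exp(2*I*pi/3))*conj(-1)]
      = (1/6)[(10) + (-2 - exp(I*pi/3) - exp(2*I*pi/3) - exp(-I*pi/3) - 3*exp(-2*I*pi/3)) + (4 + 2*exp(-2*I*pi/3) + 4*exp(2*I*pi/3)) + (-4) + (4 + 4*exp(-2*I*pi/3) + 2*exp(2*I*pi/3)) + (-2 - 3*exp(2*I*pi/3) - exp(I*pi/3) - exp(-I*pi/3) - exp(-2*I*pi/3))] = 6/6 = 1
  <chi_rho, chi_4> = (1/6)[1*(10)*conj(1) + 1*(2 + 3*exp(-2*I*pi/3) + exp(-I*pi/3) + exp(2*I*pi/3) + exp(I*pi/3))*conj(exp(-2*I*pi/3)) + 1*(4 + 2*exp(-2*I*pi/3) + 4*exp(2*I*pi/3))*conj(exp(2*I*pi/3)) + 1*(4)*conj(1) + 1*(4 + 4*exp(-2*I*pi/3) + 2*exp(2*I*pi/3))*conj(exp(-2*I*pi/3)) + 1*(2 + exp(-2*I*pi/3) + exp(-I*pi/3) + exp(I*pi/3) + 3*exp(2*I*pi/3))*conj(exp(2*I*pi/3))]
      = (1/6)[(10) + (2 + exp(-2*I*pi/3) + exp(I*pi/3) + 2*exp(2*I*pi/3)) + (4 + 4*exp(-2*I*pi/3) + 2*exp(2*I*pi/3)) + (4) + (4 + 2*exp(-2*I*pi/3) + 4*exp(2*I*pi/3)) + (2 + 2*exp(-2*I*pi/3) + exp(-I*pi/3) + exp(2*I*pi/3))] = 18/6 = 3
  <chi_rho, chi_5> = (1/6)[1*(10)*conj(1) + 1*(2 + 3*exp(-2*I*pi/3) + exp(-I*pi/3) + exp(2*I*pi/3) + exp(I*pi/3))*conj(exp(-I*pi/3)) + 1*(4 + 2*exp(-2*I*pi/3) + 4*exp(2*I*pi/3))*conj(exp(-2*I*pi/3)) + 1*(4)*conj(-1) + 1*(4 + 4*exp(-2*I*pi/3) + 2*exp(2*I*pi/3))*conj(exp(2*I*pi/3)) + 1*(2 + exp(-2*I*pi/3) + exp(-I*pi/3) + exp(I*pi/3) + 3*exp(2*I*pi/3))*conj(exp(I*pi/3))]
      = (1/6)[(10) + (2) + (-2) + (-4) + (-2) + (2)] = 6/6 = 1
(Exp terms are combined using exp(i*s)*conj(exp(i*t)) = exp(i*(s-t)), and sums of them are collapsed using the identity that for every m > 1 the m distinct m-th roots of unity sum to 0, e.g. 1 + exp(2*I*pi/3) + exp(-2*I*pi/3) = 0.)
Dimension check: dim(rho) = sum (mult * dim) = 3*1 + 1*1 + 1*1 + 1*1 + 3*1 + 1*1 = 10 = chi_rho(e) = 10.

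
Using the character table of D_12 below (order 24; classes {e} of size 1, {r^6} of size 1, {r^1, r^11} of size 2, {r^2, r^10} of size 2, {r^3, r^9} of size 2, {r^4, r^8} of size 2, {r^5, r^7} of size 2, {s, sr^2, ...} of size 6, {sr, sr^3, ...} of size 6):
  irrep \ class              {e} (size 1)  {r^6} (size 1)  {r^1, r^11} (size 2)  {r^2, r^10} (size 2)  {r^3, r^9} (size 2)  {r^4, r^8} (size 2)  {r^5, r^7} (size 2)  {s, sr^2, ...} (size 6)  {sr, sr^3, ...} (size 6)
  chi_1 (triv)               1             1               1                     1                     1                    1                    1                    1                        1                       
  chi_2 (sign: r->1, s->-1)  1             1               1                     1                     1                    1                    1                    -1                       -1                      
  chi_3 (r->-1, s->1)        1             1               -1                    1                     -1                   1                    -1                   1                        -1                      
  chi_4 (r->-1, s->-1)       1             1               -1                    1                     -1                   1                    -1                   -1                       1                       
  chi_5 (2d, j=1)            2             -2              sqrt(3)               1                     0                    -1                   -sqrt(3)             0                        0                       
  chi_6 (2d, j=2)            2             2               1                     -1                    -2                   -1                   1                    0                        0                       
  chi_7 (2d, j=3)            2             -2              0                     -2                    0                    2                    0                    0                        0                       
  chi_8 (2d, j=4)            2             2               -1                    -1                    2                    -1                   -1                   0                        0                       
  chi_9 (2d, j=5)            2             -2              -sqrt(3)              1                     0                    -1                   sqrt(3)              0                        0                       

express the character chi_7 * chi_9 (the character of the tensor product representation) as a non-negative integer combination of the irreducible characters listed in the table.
chi_7 tensor chi_9 = chi_6 + chi_8 (all other irreducibles have multiplicity 0).

Solution. The character of a tensor product is the pointwise product (chi_7 * chi_9)(C) = chi_7(C) * chi_9(C):
  {e}: (2)*(2), {r^6}: (-2)*(-2), {r^1, r^11}: (0)*(-sqrt(3)), {r^2, r^10}: (-2)*(1), {r^3, r^9}: (0)*(0), {r^4, r^8}: (2)*(-1), {r^5, r^7}: (0)*(sqrt(3)), {s, sr^2, ...}: (0)*(0), {sr, sr^3, ...}: (0)*(0)
so (chi_7 * chi_9) takes values
  {e} -> 4, {r^6} -> 4, {r^1, r^11} -> 0, {r^2, r^10} -> -2, {r^3, r^9} -> 0, {r^4, r^8} -> -2, {r^5, r^7} -> 0, {s, sr^2, ...} -> 0, {sr, sr^3, ...} -> 0.
Now take the inner product of this character with each irreducible chi from the table, <chi_7*chi_9, chi> = (1/24) sum_C |C| (chi_7*chi_9)(C) conj(chi(C)):
  <chi_7*chi_9, chi_1> = (1/24)[1*(4)*conj(1) + 1*(4)*conj(1) + 2*(0)*conj(1) + 2*(-2)*conj(1) + 2*(0)*conj(1) + 2*(-2)*conj(1) + 2*(0)*conj(1) + 6*(0)*conj(1) + 6*(0)*conj(1)]
      = (1/24)[(4) + (4) + (0) + (-4) + (0) + (-4) + (0) + (0) + (0)] = 0/24 = 0
  <chi_7*chi_9, chi_2> = (1/24)[1*(4)*conj(1) + 1*(4)*conj(1) + 2*(0)*conj(1) + 2*(-2)*conj(1) + 2*(0)*conj(1) + 2*(-2)*conj(1) + 2*(0)*conj(1) + 6*(0)*conj(-1) + 6*(0)*conj(-1)]
      = (1/24)[(4) + (4) + (0) + (-4) + (0) + (-4) + (0) + (0) + (0)] = 0/24 = 0
  <chi_7*chi_9, chi_3> = (1/24)[1*(4)*conj(1) + 1*(4)*conj(1) + 2*(0)*conj(-1) + 2*(-2)*conj(1) + 2*(0)*conj(-1) + 2*(-2)*conj(1) + 2*(0)*conj(-1) + 6*(0)*conj(1) + 6*(0)*conj(-1)]
      = (1/24)[(4) + (4) + (0) + (-4) + (0) + (-4) + (0) + (0) + (0)] = 0/24 = 0
  <chi_7*chi_9, chi_4> = (1/24)[1*(4)*conj(1) + 1*(4)*conj(1) + 2*(0)*conj(-1) + 2*(-2)*conj(1) + 2*(0)*conj(-1) + 2*(-2)*conj(1) + 2*(0)*conj(-1) + 6*(0)*conj(-1) + 6*(0)*conj(1)]
      = (1/24)[(4) + (4) + (0) + (-4) + (0) + (-4) + (0) + (0) + (0)] = 0/24 = 0
  <chi_7*chi_9, chi_5> = (1/24)[1*(4)*conj(2) + 1*(4)*conj(-2) + 2*(0)*conj(sqrt(3)) + 2*(-2)*conj(1) + 2*(0)*conj(0) + 2*(-2)*conj(-1) + 2*(0)*conj(-sqrt(3)) + 6*(0)*conj(0) + 6*(0)*conj(0)]
      = (1/24)[(8) + (-8) + (0) + (-4) + (0) + (4) + (0) + (0) + (0)] = 0/24 = 0
  <chi_7*chi_9, chi_6> = (1/24)[1*(4)*conj(2) + 1*(4)*conj(2) + 2*(0)*conj(1) + 2*(-2)*conj(-1) + 2*(0)*conj(-2) + 2*(-2)*conj(-1) + 2*(0)*conj(1) + 6*(0)*conj(0) + 6*(0)*conj(0)]
      = (1/24)[(8) + (8) + (0) + (4) + (0) + (4) + (0) + (0) + (0)] = 24/24 = 1
  <chi_7*chi_9, chi_7> = (1/24)[1*(4)*conj(2) + 1*(4)*conj(-2) + 2*(0)*conj(0) + 2*(-2)*conj(-2) + 2*(0)*conj(0) + 2*(-2)*conj(2) + 2*(0)*conj(0) + 6*(0)*conj(0) + 6*(0)*conj(0)]
      = (1/24)[(8) + (-8) + (0) + (8) + (0) + (-8) + (0) + (0) + (0)] = 0/24 = 0
  <chi_7*chi_9, chi_8> = (1/24)[1*(4)*conj(2) + 1*(4)*conj(2) + 2*(0)*conj(-1) + 2*(-2)*conj(-1) + 2*(0)*conj(2) + 2*(-2)*conj(-1) + 2*(0)*conj(-1) + 6*(0)*conj(0) + 6*(0)*conj(0)]
      = (1/24)[(8) + (8) + (0) + (4) + (0) + (4) + (0) + (0) + (0)] = 24/24 = 1
  <chi_7*chi_9, chi_9> = (1/24)[1*(4)*conj(2) + 1*(4)*conj(-2) + 2*(0)*conj(-sqrt(3)) + 2*(-2)*conj(1) + 2*(0)*conj(0) + 2*(-2)*conj(-1) + 2*(0)*conj(sqrt(3)) + 6*(0)*conj(0) + 6*(0)*conj(0)]
      = (1/24)[(8) + (-8) + (0) + (-4) + (0) + (4) + (0) + (0) + (0)] = 0/24 = 0
Hence the multiplicities are chi_6: 1, chi_8: 1. Dimension check: dim(chi_7)*dim(chi_9) = 2*2 = 4 and sum (mult * dim) = 1*2 + 1*2 = 4.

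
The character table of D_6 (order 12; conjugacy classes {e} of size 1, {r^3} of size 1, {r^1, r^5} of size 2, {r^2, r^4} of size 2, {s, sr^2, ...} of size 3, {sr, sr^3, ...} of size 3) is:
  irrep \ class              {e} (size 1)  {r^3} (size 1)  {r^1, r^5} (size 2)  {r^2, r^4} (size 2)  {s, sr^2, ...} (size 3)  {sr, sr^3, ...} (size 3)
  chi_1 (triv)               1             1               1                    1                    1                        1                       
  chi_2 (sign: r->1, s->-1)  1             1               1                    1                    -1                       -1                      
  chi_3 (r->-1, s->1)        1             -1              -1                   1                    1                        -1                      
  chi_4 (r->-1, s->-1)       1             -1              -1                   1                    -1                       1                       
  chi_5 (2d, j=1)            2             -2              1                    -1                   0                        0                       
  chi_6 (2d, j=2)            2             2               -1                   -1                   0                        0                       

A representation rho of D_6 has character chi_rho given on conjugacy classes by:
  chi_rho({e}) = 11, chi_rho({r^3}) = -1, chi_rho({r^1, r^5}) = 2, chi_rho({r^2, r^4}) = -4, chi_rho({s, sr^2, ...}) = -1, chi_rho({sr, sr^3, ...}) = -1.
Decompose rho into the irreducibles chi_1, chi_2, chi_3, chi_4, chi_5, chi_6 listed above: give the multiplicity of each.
Multiplicities: chi_1: 0, chi_2: 1, chi_3: 0, chi_4: 0, chi_5: 3, chi_6: 2.

Argument: Use <chi_rho, chi> = (1/|G|) sum_C |C| * chi_rho(C) * conj(chi(C)) with |G| = 12 for each irreducible chi in the table:
  <chi_rho, chi_1> = (1/12)[1*(11)*conj(1) + 1*(-1)*conj(1) + 2*(2)*conj(1) + 2*(-4)*conj(1) + 3*(-1)*conj(1) + 3*(-1)*conj(1)]
      = (1/12)[(11) + (-1) + (4) + (-8) + (-3) + (-3)] = 0/12 = 0
  <chi_rho, chi_2> = (1/12)[1*(11)*conj(1) + 1*(-1)*conj(1) + 2*(2)*conj(1) + 2*(-4)*conj(1) + 3*(-1)*conj(-1) + 3*(-1)*conj(-1)]
      = (1/12)[(11) + (-1) + (4) + (-8) + (3) + (3)] = 12/12 = 1
  <chi_rho, chi_3> = (1/12)[1*(11)*conj(1) + 1*(-1)*conj(-1) + 2*(2)*conj(-1) + 2*(-4)*conj(1) + 3*(-1)*conj(1) + 3*(-1)*conj(-1)]
      = (1/12)[(11) + (1) + (-4) + (-8) + (-3) + (3)] = 0/12 = 0
  <chi_rho, chi_4> = (1/12)[1*(11)*conj(1) + 1*(-1)*conj(-1) + 2*(2)*conj(-1) + 2*(-4)*conj(1) + 3*(-1)*conj(-1) + 3*(-1)*conj(1)]
      = (1/12)[(11) + (1) + (-4) + (-8) + (3) + (-3)] = 0/12 = 0
  <chi_rho, chi_5> = (1/12)[1*(11)*conj(2) + 1*(-1)*conj(-2) + 2*(2)*conj(1) + 2*(-4)*conj(-1) + 3*(-1)*conj(0) + 3*(-1)*conj(0)]
      = (1/12)[(22) + (2) + (4) + (8) + (0) + (0)] = 36/12 = 3
  <chi_rho, chi_6> = (1/12)[1*(11)*conj(2) + 1*(-1)*conj(2) + 2*(2)*conj(-1) + 2*(-4)*conj(-1) + 3*(-1)*conj(0) + 3*(-1)*conj(0)]
      = (1/12)[(22) + (-2) + (-4) + (8) + (0) + (0)] = 24/12 = 2
Dimension check: dim(rho) = sum (mult * dim) = 0*1 + 1*1 + 0*1 + 0*1 + 3*2 + 2*2 = 11 = chi_rho(e) = 11.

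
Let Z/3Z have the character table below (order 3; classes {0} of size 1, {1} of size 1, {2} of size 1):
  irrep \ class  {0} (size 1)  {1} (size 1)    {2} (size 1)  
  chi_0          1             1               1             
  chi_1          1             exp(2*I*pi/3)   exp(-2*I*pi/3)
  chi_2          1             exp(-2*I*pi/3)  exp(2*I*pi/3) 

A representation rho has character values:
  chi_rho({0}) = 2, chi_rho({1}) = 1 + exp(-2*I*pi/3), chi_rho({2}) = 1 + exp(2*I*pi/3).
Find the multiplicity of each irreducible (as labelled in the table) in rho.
Multiplicities: chi_0: 1, chi_1: 0, chi_2: 1.

Working: Use <chi_rho, chi> = (1/|G|) sum_C |C| * chi_rho(C) * conj(chi(C)) with |G| = 3 for each irreducible chi in the table:
  <chi_rho, chi_0> = (1/3)[1*(2)*conj(1) + 1*(1 + exp(-2*I*pi/3))*conj(1) + 1*(1 + exp(2*I*pi/3))*conj(1)]
      = (1/3)[(2) + (1 + exp(-2*I*pi/3)) + (1 + exp(2*I*pi/3))] = 3/3 = 1
  <chi_rho, chi_1> = (1/3)[1*(2)*conj(1) + 1*(1 + exp(-2*I*pi/3))*conj(exp(2*I*pi/3)) + 1*(1 + exp(2*I*pi/3))*conj(exp(-2*I*pi/3))]
      = (1/3)[(2) + (-1) + (-1)] = 0/3 = 0
  <chi_rho, chi_2> = (1/3)[1*(2)*conj(1) + 1*(1 + exp(-2*I*pi/3))*conj(exp(-2*I*pi/3)) + 1*(1 + exp(2*I*pi/3))*conj(exp(2*I*pi/3))]
      = (1/3)[(2) + (1 + exp(2*I*pi/3)) + (1 + exp(-2*I*pi/3))] = 3/3 = 1
(Exp terms are combined using exp(i*s)*conj(exp(i*t)) = exp(i*(s-t)), and sums of them are collapsed using the identity that for every m > 1 the m distinct m-th roots of unity sum to 0, e.g. 1 + exp(2*I*pi/3) + exp(-2*I*pi/3) = 0.)
Dimension check: dim(rho) = sum (mult * dim) = 1*1 + 0*1 + 1*1 = 2 = chi_rho(e) = 2.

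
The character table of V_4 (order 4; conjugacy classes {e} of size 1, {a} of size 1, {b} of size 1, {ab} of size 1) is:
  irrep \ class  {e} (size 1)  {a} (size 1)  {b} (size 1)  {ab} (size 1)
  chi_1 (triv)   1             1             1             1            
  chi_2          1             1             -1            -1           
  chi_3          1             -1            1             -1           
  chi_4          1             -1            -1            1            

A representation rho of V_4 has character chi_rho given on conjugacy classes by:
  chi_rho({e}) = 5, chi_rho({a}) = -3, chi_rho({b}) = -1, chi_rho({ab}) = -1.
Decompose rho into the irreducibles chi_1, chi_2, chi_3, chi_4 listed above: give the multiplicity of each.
Multiplicities: chi_1: 0, chi_2: 1, chi_3: 2, chi_4: 2.

Derivation: Use <chi_rho, chi> = (1/|G|) sum_C |C| * chi_rho(C) * conj(chi(C)) with |G| = 4 for each irreducible chi in the table:
  <chi_rho, chi_1> = (1/4)[1*(5)*conj(1) + 1*(-3)*conj(1) + 1*(-1)*conj(1) + 1*(-1)*conj(1)]
      = (1/4)[(5) + (-3) + (-1) + (-1)] = 0/4 = 0
  <chi_rho, chi_2> = (1/4)[1*(5)*conj(1) + 1*(-3)*conj(1) + 1*(-1)*conj(-1) + 1*(-1)*conj(-1)]
      = (1/4)[(5) + (-3) + (1) + (1)] = 4/4 = 1
  <chi_rho, chi_3> = (1/4)[1*(5)*conj(1) + 1*(-3)*conj(-1) + 1*(-1)*conj(1) + 1*(-1)*conj(-1)]
      = (1/4)[(5) + (3) + (-1) + (1)] = 8/4 = 2
  <chi_rho, chi_4> = (1/4)[1*(5)*conj(1) + 1*(-3)*conj(-1) + 1*(-1)*conj(-1) + 1*(-1)*conj(1)]
      = (1/4)[(5) + (3) + (1) + (-1)] = 8/4 = 2
Dimension check: dim(rho) = sum (mult * dim) = 0*1 + 1*1 + 2*1 + 2*1 = 5 = chi_rho(e) = 5.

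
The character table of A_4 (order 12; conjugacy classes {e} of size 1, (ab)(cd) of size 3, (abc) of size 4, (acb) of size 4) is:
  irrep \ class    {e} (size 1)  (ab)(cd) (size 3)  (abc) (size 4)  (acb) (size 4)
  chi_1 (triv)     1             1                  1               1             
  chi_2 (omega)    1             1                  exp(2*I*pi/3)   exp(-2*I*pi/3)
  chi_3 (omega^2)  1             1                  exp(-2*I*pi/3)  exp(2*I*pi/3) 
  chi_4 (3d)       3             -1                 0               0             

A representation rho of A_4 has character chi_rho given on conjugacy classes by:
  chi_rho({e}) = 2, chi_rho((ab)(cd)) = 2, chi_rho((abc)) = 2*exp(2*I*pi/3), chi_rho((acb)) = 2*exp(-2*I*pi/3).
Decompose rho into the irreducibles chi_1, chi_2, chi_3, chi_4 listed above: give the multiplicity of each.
Multiplicities: chi_1: 0, chi_2: 2, chi_3: 0, chi_4: 0.

Why: Use <chi_rho, chi> = (1/|G|) sum_C |C| * chi_rho(C) * conj(chi(C)) with |G| = 12 for each irreducible chi in the table:
  <chi_rho, chi_1> = (1/12)[1*(2)*conj(1) + 3*(2)*conj(1) + 4*(2*exp(2*I*pi/3))*conj(1) + 4*(2*exp(-2*I*pi/3))*conj(1)]
      = (1/12)[(2) + (6) + (8*exp(2*I*pi/3)) + (8*exp(-2*I*pi/3))] = 0/12 = 0
  <chi_rho, chi_2> = (1/12)[1*(2)*conj(1) + 3*(2)*conj(1) + 4*(2*exp(2*I*pi/3))*conj(exp(2*I*pi/3)) + 4*(2*exp(-2*I*pi/3))*conj(exp(-2*I*pi/3))]
      = (1/12)[(2) + (6) + (8) + (8)] = 24/12 = 2
  <chi_rho, chi_3> = (1/12)[1*(2)*conj(1) + 3*(2)*conj(1) + 4*(2*exp(2*I*pi/3))*conj(exp(-2*I*pi/3)) + 4*(2*exp(-2*I*pi/3))*conj(exp(2*I*pi/3))]
      = (1/12)[(2) + (6) + (8*exp(-2*I*pi/3)) + (8*exp(2*I*pi/3))] = 0/12 = 0
  <chi_rho, chi_4> = (1/12)[1*(2)*conj(3) + 3*(2)*conj(-1) + 4*(2*exp(2*I*pi/3))*conj(0) + 4*(2*exp(-2*I*pi/3))*conj(0)]
      = (1/12)[(6) + (-6) + (0) + (0)] = 0/12 = 0
(Exp terms are combined using exp(i*s)*conj(exp(i*t)) = exp(i*(s-t)), and sums of them are collapsed using the identity that for every m > 1 the m distinct m-th roots of unity sum to 0, e.g. 1 + exp(2*I*pi/3) + exp(-2*I*pi/3) = 0.)
Dimension check: dim(rho) = sum (mult * dim) = 0*1 + 2*1 + 0*1 + 0*3 = 2 = chi_rho(e) = 2.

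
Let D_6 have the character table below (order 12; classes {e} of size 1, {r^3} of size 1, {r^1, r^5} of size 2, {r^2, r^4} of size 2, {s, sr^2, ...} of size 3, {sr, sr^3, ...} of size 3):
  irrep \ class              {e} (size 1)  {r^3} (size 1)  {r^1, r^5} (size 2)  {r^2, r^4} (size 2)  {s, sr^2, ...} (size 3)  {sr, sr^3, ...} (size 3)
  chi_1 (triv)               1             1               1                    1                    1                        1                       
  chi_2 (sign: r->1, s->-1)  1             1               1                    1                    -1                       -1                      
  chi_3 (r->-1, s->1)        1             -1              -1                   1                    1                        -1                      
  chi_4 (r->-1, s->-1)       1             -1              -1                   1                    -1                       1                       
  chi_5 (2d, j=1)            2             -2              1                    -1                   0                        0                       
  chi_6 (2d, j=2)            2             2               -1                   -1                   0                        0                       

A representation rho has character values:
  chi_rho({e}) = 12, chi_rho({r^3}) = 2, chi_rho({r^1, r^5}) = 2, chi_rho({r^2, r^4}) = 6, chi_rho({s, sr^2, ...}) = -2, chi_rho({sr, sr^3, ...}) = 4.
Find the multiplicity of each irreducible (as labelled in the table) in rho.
Multiplicities: chi_1: 3, chi_2: 2, chi_3: 0, chi_4: 3, chi_5: 1, chi_6: 1.

Argument: Use <chi_rho, chi> = (1/|G|) sum_C |C| * chi_rho(C) * conj(chi(C)) with |G| = 12 for each irreducible chi in the table:
  <chi_rho, chi_1> = (1/12)[1*(12)*conj(1) + 1*(2)*conj(1) + 2*(2)*conj(1) + 2*(6)*conj(1) + 3*(-2)*conj(1) + 3*(4)*conj(1)]
      = (1/12)[(12) + (2) + (4) + (12) + (-6) + (12)] = 36/12 = 3
  <chi_rho, chi_2> = (1/12)[1*(12)*conj(1) + 1*(2)*conj(1) + 2*(2)*conj(1) + 2*(6)*conj(1) + 3*(-2)*conj(-1) + 3*(4)*conj(-1)]
      = (1/12)[(12) + (2) + (4) + (12) + (6) + (-12)] = 24/12 = 2
  <chi_rho, chi_3> = (1/12)[1*(12)*conj(1) + 1*(2)*conj(-1) + 2*(2)*conj(-1) + 2*(6)*conj(1) + 3*(-2)*conj(1) + 3*(4)*conj(-1)]
      = (1/12)[(12) + (-2) + (-4) + (12) + (-6) + (-12)] = 0/12 = 0
  <chi_rho, chi_4> = (1/12)[1*(12)*conj(1) + 1*(2)*conj(-1) + 2*(2)*conj(-1) + 2*(6)*conj(1) + 3*(-2)*conj(-1) + 3*(4)*conj(1)]
      = (1/12)[(12) + (-2) + (-4) + (12) + (6) + (12)] = 36/12 = 3
  <chi_rho, chi_5> = (1/12)[1*(12)*conj(2) + 1*(2)*conj(-2) + 2*(2)*conj(1) + 2*(6)*conj(-1) + 3*(-2)*conj(0) + 3*(4)*conj(0)]
      = (1/12)[(24) + (-4) + (4) + (-12) + (0) + (0)] = 12/12 = 1
  <chi_rho, chi_6> = (1/12)[1*(12)*conj(2) + 1*(2)*conj(2) + 2*(2)*conj(-1) + 2*(6)*conj(-1) + 3*(-2)*conj(0) + 3*(4)*conj(0)]
      = (1/12)[(24) + (4) + (-4) + (-12) + (0) + (0)] = 12/12 = 1
Dimension check: dim(rho) = sum (mult * dim) = 3*1 + 2*1 + 0*1 + 3*1 + 1*2 + 1*2 = 12 = chi_rho(e) = 12.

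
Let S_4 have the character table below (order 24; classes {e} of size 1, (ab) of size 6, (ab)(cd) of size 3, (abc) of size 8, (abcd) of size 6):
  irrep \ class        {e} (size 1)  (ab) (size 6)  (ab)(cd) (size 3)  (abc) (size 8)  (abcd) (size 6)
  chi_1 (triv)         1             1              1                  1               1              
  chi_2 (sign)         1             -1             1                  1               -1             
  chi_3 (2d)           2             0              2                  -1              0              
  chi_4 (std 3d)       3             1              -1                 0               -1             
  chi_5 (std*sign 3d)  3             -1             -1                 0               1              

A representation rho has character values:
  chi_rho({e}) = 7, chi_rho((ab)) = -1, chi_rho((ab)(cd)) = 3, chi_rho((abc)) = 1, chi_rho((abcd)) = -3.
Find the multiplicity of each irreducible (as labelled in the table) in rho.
Multiplicities: chi_1: 0, chi_2: 2, chi_3: 1, chi_4: 1, chi_5: 0.

Explanation: Use <chi_rho, chi> = (1/|G|) sum_C |C| * chi_rho(C) * conj(chi(C)) with |G| = 24 for each irreducible chi in the table:
  <chi_rho, chi_1> = (1/24)[1*(7)*conj(1) + 6*(-1)*conj(1) + 3*(3)*conj(1) + 8*(1)*conj(1) + 6*(-3)*conj(1)]
      = (1/24)[(7) + (-6) + (9) + (8) + (-18)] = 0/24 = 0
  <chi_rho, chi_2> = (1/24)[1*(7)*conj(1) + 6*(-1)*conj(-1) + 3*(3)*conj(1) + 8*(1)*conj(1) + 6*(-3)*conj(-1)]
      = (1/24)[(7) + (6) + (9) + (8) + (18)] = 48/24 = 2
  <chi_rho, chi_3> = (1/24)[1*(7)*conj(2) + 6*(-1)*conj(0) + 3*(3)*conj(2) + 8*(1)*conj(-1) + 6*(-3)*conj(0)]
      = (1/24)[(14) + (0) + (18) + (-8) + (0)] = 24/24 = 1
  <chi_rho, chi_4> = (1/24)[1*(7)*conj(3) + 6*(-1)*conj(1) + 3*(3)*conj(-1) + 8*(1)*conj(0) + 6*(-3)*conj(-1)]
      = (1/24)[(21) + (-6) + (-9) + (0) + (18)] = 24/24 = 1
  <chi_rho, chi_5> = (1/24)[1*(7)*conj(3) + 6*(-1)*conj(-1) + 3*(3)*conj(-1) + 8*(1)*conj(0) + 6*(-3)*conj(1)]
      = (1/24)[(21) + (6) + (-9) + (0) + (-18)] = 0/24 = 0
Dimension check: dim(rho) = sum (mult * dim) = 0*1 + 2*1 + 1*2 + 1*3 + 0*3 = 7 = chi_rho(e) = 7.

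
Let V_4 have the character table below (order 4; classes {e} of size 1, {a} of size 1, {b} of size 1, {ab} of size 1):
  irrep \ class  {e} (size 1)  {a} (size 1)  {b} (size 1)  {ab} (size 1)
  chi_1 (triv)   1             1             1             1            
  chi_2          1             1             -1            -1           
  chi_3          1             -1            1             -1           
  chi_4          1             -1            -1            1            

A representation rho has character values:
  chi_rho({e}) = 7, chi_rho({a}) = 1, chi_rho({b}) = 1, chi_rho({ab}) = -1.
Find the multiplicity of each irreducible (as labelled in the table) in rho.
Multiplicities: chi_1: 2, chi_2: 2, chi_3: 2, chi_4: 1.

Why: Use <chi_rho, chi> = (1/|G|) sum_C |C| * chi_rho(C) * conj(chi(C)) with |G| = 4 for each irreducible chi in the table:
  <chi_rho, chi_1> = (1/4)[1*(7)*conj(1) + 1*(1)*conj(1) + 1*(1)*conj(1) + 1*(-1)*conj(1)]
      = (1/4)[(7) + (1) + (1) + (-1)] = 8/4 = 2
  <chi_rho, chi_2> = (1/4)[1*(7)*conj(1) + 1*(1)*conj(1) + 1*(1)*conj(-1) + 1*(-1)*conj(-1)]
      = (1/4)[(7) + (1) + (-1) + (1)] = 8/4 = 2
  <chi_rho, chi_3> = (1/4)[1*(7)*conj(1) + 1*(1)*conj(-1) + 1*(1)*conj(1) + 1*(-1)*conj(-1)]
      = (1/4)[(7) + (-1) + (1) + (1)] = 8/4 = 2
  <chi_rho, chi_4> = (1/4)[1*(7)*conj(1) + 1*(1)*conj(-1) + 1*(1)*conj(-1) + 1*(-1)*conj(1)]
      = (1/4)[(7) + (-1) + (-1) + (-1)] = 4/4 = 1
Dimension check: dim(rho) = sum (mult * dim) = 2*1 + 2*1 + 2*1 + 1*1 = 7 = chi_rho(e) = 7.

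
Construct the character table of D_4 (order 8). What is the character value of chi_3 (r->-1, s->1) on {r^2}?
Conjugacy classes: {e} of size 1, {r^2} of size 1, {r^1, r^3} of size 2, {s, sr^2, ...} of size 2, {sr, sr^3, ...} of size 2.
Character table:
  irrep \ class              {e} (size 1)  {r^2} (size 1)  {r^1, r^3} (size 2)  {s, sr^2, ...} (size 2)  {sr, sr^3, ...} (size 2)
  chi_1 (triv)               1             1               1                    1                        1                       
  chi_2 (sign: r->1, s->-1)  1             1               1                    -1                       -1                      
  chi_3 (r->-1, s->1)        1             1               -1                   1                        -1                      
  chi_4 (r->-1, s->-1)       1             1               -1                   -1                       1                       
  chi_5 (2d, j=1)            2             -2              0                    0                        0                       

Spot check: chi_3 (r->-1, s->1) on {r^2} = 1.

Details: D_4 has order 2*4 = 8 with 5 conjugacy classes, hence 5 irreducibles. Sum of squared dims 1 + 1 + 1 + 1 + 4 = 8 = |G|. Linear characters come from the abelianisation; the 2-dimensional irreps have character r^k -> 2*cos(2*pi*j*k/4), reflections -> 0.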